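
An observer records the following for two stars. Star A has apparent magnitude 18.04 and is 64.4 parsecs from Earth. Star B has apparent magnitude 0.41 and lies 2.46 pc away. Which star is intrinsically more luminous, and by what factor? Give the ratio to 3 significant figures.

Star B is more luminous, by a factor of 16400.

Star A: M = m − 5 log₁₀ d + 5 = 18.04 − 5·1.8089 + 5 = 13.996
Star B: M = m − 5 log₁₀ d + 5 = 0.41 − 5·0.3909 + 5 = 3.455
ΔM = M_A − M_B = 13.996 − (3.455) = 10.540; smaller M is more luminous → Star B.
L ratio = 10^(0.4 |ΔM|) = 10^4.216 = 16450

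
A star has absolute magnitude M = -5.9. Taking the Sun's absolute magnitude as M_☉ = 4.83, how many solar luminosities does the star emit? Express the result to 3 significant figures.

L/L_☉ ≈ 19600

M − M_☉ = -5.9 − 4.83 = -10.730
L/L_☉ = 10^(−0.4 (M − M_☉)) = 10^4.292 = 19590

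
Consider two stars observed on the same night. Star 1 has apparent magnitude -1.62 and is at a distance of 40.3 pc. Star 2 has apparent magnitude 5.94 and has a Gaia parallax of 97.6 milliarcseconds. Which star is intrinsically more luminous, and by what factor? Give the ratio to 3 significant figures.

Star 1 is more luminous, by a factor of 16300.

Star 1: M = m − 5 log₁₀ d + 5 = -1.62 − 5·1.6053 + 5 = -4.647
Star 2: p = 97.6 mas = 0.0976″ → d = 1/p = 10.25 pc
Star 2: M = m − 5 log₁₀ d + 5 = 5.94 − 5·1.0106 + 5 = 5.887
ΔM = M_1 − M_2 = -4.647 − (5.887) = -10.534; smaller M is more luminous → Star 1.
L ratio = 10^(0.4 |ΔM|) = 10^4.214 = 16350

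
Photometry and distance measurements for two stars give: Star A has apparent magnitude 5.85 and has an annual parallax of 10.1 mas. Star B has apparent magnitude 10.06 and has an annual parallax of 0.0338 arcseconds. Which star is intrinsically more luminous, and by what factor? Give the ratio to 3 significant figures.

Star A is more luminous, by a factor of 541.

Star A: p = 10.1 mas = 0.0101″ → d = 1/p = 99.01 pc
Star A: M = m − 5 log₁₀ d + 5 = 5.85 − 5·1.9957 + 5 = 0.872
Star B: d = 1/p = 1/0.0338″ = 29.59 pc
Star B: M = m − 5 log₁₀ d + 5 = 10.06 − 5·1.4711 + 5 = 7.705
ΔM = M_A − M_B = 0.872 − (7.705) = -6.833; smaller M is more luminous → Star A.
L ratio = 10^(0.4 |ΔM|) = 10^2.733 = 541.0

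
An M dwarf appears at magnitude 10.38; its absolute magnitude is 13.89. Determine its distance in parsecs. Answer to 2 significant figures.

d ≈ 2.0 pc

μ = m − M = -3.510
m − M = 5 log₁₀ d − 5
log₁₀ d = (m − M)/5 + 1 = 0.2980
d = 10^0.2980 = 1.986 pc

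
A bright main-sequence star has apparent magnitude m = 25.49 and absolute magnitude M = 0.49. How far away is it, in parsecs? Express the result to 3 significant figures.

μ = m − M = 25.000
m − M = 5 log₁₀ d − 5
log₁₀ d = (m − M)/5 + 1 = 6.0000
d = 10^6.0000 = 1.000×10^6 pc

d ≈ 1.00×10^6 pc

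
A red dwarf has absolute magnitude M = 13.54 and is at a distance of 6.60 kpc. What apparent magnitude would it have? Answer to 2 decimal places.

d = 6.60 kpc = 6600 pc
m = M + 5 log₁₀ d − 5 = 13.54 + 5·3.8195 − 5 = 27.638

m ≈ 27.64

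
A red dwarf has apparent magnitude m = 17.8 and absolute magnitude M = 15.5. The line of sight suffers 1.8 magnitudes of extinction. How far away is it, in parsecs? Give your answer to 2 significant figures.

d ≈ 13 pc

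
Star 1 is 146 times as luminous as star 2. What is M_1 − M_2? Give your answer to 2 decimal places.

M_1 − M_2 ≈ -5.41

Pogson: ΔM = −2.5 log₁₀(ratio) = −2.5 log₁₀(146) = −2.5 × 2.1644 = -5.411
Star 1 is brighter, so it has the smaller magnitude: the difference is negative.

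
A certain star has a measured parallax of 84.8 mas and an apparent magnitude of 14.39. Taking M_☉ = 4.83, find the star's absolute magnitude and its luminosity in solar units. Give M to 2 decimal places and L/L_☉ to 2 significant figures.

d = 1/p = 1000/84.8 mas = 11.79 pc
M = m − 5 log₁₀ d + 5 = 14.39 − 5·1.0716 + 5 = 14.032
M − M_☉ = 14.032 − 4.83 = 9.202
L/L_☉ = 10^(−0.4 × 9.202) = 2.085×10^-4

M ≈ 14.03; L/L_☉ ≈ 2.1×10^-4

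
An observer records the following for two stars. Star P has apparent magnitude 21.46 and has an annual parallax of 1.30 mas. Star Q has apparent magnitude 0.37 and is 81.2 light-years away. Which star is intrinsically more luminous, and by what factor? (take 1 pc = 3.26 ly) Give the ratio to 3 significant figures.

Star Q is more luminous, by a factor of 286000.

Star P: p = 1.30 mas = 1.30×10^-3″ → d = 1/p = 769.2 pc
Star P: M = m − 5 log₁₀ d + 5 = 21.46 − 5·2.8861 + 5 = 12.030
Star Q: d = 81.2 ly / 3.26 = 24.91 pc
Star Q: M = m − 5 log₁₀ d + 5 = 0.37 − 5·1.3963 + 5 = -1.612
ΔM = M_P − M_Q = 12.030 − (-1.612) = 13.641; smaller M is more luminous → Star Q.
L ratio = 10^(0.4 |ΔM|) = 10^5.457 = 286100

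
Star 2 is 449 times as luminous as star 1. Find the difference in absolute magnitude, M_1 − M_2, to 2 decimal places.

Pogson: ΔM = −2.5 log₁₀(ratio) = −2.5 log₁₀(449) = −2.5 × 2.6522 = -6.631
Star 2 is brighter so has the smaller magnitude: M_1 − M_2 is positive.

M_1 − M_2 ≈ 6.63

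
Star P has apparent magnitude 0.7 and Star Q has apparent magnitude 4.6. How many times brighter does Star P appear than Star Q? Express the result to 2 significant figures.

Δm = 0.7 − (4.6) = -3.9
Flux ratio = 10^(−0.4 Δm) = 10^(−0.4 × -3.9) = 10^1.560 = 36.31

36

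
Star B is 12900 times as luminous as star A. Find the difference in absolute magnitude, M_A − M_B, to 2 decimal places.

M_A − M_B ≈ 10.28

Pogson: ΔM = −2.5 log₁₀(ratio) = −2.5 log₁₀(12900) = −2.5 × 4.1106 = -10.276
Star B is brighter so has the smaller magnitude: M_A − M_B is positive.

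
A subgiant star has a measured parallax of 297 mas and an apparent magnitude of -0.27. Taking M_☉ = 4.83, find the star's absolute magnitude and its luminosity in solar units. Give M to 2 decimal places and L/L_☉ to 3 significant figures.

d = 1/p = 1000/297 mas = 3.367 pc
M = m − 5 log₁₀ d + 5 = -0.27 − 5·0.5272 + 5 = 2.094
M − M_☉ = 2.094 − 4.83 = -2.736
L/L_☉ = 10^(−0.4 × -2.736) = 12.43

M ≈ 2.09; L/L_☉ ≈ 12.4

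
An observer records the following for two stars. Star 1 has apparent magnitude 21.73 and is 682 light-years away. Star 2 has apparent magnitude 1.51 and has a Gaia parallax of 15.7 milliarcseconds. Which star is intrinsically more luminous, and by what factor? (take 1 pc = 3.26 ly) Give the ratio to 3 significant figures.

Star 2 is more luminous, by a factor of 1.14×10^7.

Star 1: d = 682 ly / 3.26 = 209.2 pc
Star 1: M = m − 5 log₁₀ d + 5 = 21.73 − 5·2.3206 + 5 = 15.127
Star 2: p = 15.7 mas = 0.0157″ → d = 1/p = 63.69 pc
Star 2: M = m − 5 log₁₀ d + 5 = 1.51 − 5·1.8041 + 5 = -2.511
ΔM = M_1 − M_2 = 15.127 − (-2.511) = 17.638; smaller M is more luminous → Star 2.
L ratio = 10^(0.4 |ΔM|) = 10^7.055 = 1.135×10^7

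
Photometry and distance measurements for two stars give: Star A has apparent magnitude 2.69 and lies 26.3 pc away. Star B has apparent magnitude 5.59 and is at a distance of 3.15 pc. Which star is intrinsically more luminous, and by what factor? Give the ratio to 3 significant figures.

Star A is more luminous, by a factor of 1010.

Star A: M = m − 5 log₁₀ d + 5 = 2.69 − 5·1.4200 + 5 = 0.590
Star B: M = m − 5 log₁₀ d + 5 = 5.59 − 5·0.4983 + 5 = 8.098
ΔM = M_A − M_B = 0.590 − (8.098) = -7.508; smaller M is more luminous → Star A.
L ratio = 10^(0.4 |ΔM|) = 10^3.003 = 1008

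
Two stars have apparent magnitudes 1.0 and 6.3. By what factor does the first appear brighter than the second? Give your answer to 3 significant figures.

132

Δm = 1.0 − (6.3) = -5.3
Flux ratio = 10^(−0.4 Δm) = 10^(−0.4 × -5.3) = 10^2.120 = 131.8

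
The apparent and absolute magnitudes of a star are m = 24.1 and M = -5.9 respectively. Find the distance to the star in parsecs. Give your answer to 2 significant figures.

Distance modulus: m − M = 24.1 − (-5.9) = 30.000
m − M = 5 log₁₀ d − 5
log₁₀ d = (m − M)/5 + 1 = 7.0000
d = 10^7.0000 = 1.000×10^7 pc

d ≈ 1.0×10^7 pc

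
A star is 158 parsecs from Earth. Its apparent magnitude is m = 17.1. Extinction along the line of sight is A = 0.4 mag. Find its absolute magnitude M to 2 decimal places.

M ≈ 10.71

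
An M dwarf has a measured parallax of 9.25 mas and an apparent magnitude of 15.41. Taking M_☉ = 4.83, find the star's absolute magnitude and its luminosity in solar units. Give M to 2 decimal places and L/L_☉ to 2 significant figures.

M ≈ 10.24; L/L_☉ ≈ 6.9×10^-3

d = 1/p = 1000/9.25 mas = 108.1 pc
M = m − 5 log₁₀ d + 5 = 15.41 − 5·2.0339 + 5 = 10.241
M − M_☉ = 10.241 − 4.83 = 5.411
L/L_☉ = 10^(−0.4 × 5.411) = 6.850×10^-3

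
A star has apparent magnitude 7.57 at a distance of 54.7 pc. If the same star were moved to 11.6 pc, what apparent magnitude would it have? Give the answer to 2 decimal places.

Flux ∝ 1/d², so Δm = 5 log₁₀(d₂/d₁) = 5 log₁₀(11.6/54.7) = -3.368
m₂ = m₁ + Δm = 7.57 + (-3.368) = 4.202

m ≈ 4.20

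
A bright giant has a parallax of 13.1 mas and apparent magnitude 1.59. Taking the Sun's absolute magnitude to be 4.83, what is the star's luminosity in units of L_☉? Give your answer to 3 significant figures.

L/L_☉ ≈ 1150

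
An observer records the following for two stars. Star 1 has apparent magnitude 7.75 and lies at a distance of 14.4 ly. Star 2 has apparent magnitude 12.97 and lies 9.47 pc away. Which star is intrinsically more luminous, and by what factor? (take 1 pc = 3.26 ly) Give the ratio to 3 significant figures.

Star 1 is more luminous, by a factor of 26.6.

Star 1: d = 14.4 ly / 3.26 = 4.417 pc
Star 1: M = m − 5 log₁₀ d + 5 = 7.75 − 5·0.6451 + 5 = 9.524
Star 2: M = m − 5 log₁₀ d + 5 = 12.97 − 5·0.9763 + 5 = 13.088
ΔM = M_1 − M_2 = 9.524 − (13.088) = -3.564; smaller M is more luminous → Star 1.
L ratio = 10^(0.4 |ΔM|) = 10^1.426 = 26.64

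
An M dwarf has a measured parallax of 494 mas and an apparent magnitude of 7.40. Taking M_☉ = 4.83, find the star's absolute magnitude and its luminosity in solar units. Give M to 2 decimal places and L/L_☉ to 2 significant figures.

M ≈ 10.87; L/L_☉ ≈ 3.8×10^-3

d = 1/p = 1000/494 mas = 2.024 pc
M = m − 5 log₁₀ d + 5 = 7.40 − 5·0.3063 + 5 = 10.869
M − M_☉ = 10.869 − 4.83 = 6.039
L/L_☉ = 10^(−0.4 × 6.039) = 3.842×10^-3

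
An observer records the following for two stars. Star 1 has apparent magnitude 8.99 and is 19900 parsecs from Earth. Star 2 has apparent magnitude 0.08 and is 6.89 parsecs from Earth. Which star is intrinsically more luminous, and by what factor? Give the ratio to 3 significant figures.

Star 1: M = m − 5 log₁₀ d + 5 = 8.99 − 5·4.2989 + 5 = -7.504
Star 2: M = m − 5 log₁₀ d + 5 = 0.08 − 5·0.8382 + 5 = 0.889
ΔM = M_1 − M_2 = -7.504 − (0.889) = -8.393; smaller M is more luminous → Star 1.
L ratio = 10^(0.4 |ΔM|) = 10^3.357 = 2277

Star 1 is more luminous, by a factor of 2280.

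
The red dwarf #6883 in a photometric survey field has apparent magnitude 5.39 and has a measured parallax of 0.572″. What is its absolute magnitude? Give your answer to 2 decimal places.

M ≈ 9.18

d = 1/p = 1/0.572″ = 1.748 pc
5 log₁₀(d/10 pc) = 5 log₁₀(1.748) − 5 = -3.787
M = m − 5 log₁₀(d/10) = 5.39 + 3.787 = 9.177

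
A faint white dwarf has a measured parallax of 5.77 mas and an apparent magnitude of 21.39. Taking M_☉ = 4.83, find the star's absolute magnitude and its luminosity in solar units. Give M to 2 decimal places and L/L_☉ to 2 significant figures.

d = 1/p = 1000/5.77 mas = 173.3 pc
M = m − 5 log₁₀ d + 5 = 21.39 − 5·2.2388 + 5 = 15.196
M − M_☉ = 15.196 − 4.83 = 10.366
L/L_☉ = 10^(−0.4 × 10.366) = 7.139×10^-5

M ≈ 15.20; L/L_☉ ≈ 7.1×10^-5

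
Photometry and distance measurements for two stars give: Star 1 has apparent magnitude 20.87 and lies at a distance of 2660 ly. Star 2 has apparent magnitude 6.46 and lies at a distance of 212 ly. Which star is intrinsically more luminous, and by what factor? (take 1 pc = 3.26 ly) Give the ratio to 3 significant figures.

Star 2 is more luminous, by a factor of 3690.

Star 1: d = 2660 ly / 3.26 = 816.0 pc
Star 1: M = m − 5 log₁₀ d + 5 = 20.87 − 5·2.9117 + 5 = 11.312
Star 2: d = 212 ly / 3.26 = 65.03 pc
Star 2: M = m − 5 log₁₀ d + 5 = 6.46 − 5·1.8131 + 5 = 2.394
ΔM = M_1 − M_2 = 11.312 − (2.394) = 8.917; smaller M is more luminous → Star 2.
L ratio = 10^(0.4 |ΔM|) = 10^3.567 = 3689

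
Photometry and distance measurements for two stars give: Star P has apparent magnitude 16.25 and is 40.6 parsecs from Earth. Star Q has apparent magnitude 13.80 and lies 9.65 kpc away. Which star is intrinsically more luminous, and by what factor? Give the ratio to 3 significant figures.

Star Q is more luminous, by a factor of 540000.

Star P: M = m − 5 log₁₀ d + 5 = 16.25 − 5·1.6085 + 5 = 13.207
Star Q: d = 9.65 kpc = 9650 pc
Star Q: M = m − 5 log₁₀ d + 5 = 13.80 − 5·3.9845 + 5 = -1.123
ΔM = M_P − M_Q = 13.207 − (-1.123) = 14.330; smaller M is more luminous → Star Q.
L ratio = 10^(0.4 |ΔM|) = 10^5.732 = 539500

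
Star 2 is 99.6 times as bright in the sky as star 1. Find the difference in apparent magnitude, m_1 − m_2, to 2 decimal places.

Pogson: Δm = −2.5 log₁₀(ratio) = −2.5 log₁₀(99.6) = −2.5 × 1.9983 = -4.996
Star 2 is brighter so has the smaller magnitude: m_1 − m_2 is positive.

m_1 − m_2 ≈ 5.00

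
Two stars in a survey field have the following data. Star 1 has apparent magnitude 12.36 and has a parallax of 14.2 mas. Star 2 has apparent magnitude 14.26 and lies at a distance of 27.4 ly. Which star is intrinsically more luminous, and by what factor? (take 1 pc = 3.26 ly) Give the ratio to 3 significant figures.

Star 1 is more luminous, by a factor of 404.

Star 1: p = 14.2 mas = 0.0142″ → d = 1/p = 70.42 pc
Star 1: M = m − 5 log₁₀ d + 5 = 12.36 − 5·1.8477 + 5 = 8.121
Star 2: d = 27.4 ly / 3.26 = 8.405 pc
Star 2: M = m − 5 log₁₀ d + 5 = 14.26 − 5·0.9245 + 5 = 14.637
ΔM = M_1 − M_2 = 8.121 − (14.637) = -6.516; smaller M is more luminous → Star 1.
L ratio = 10^(0.4 |ΔM|) = 10^2.606 = 404.0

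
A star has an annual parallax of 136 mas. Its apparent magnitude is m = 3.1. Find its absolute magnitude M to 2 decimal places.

p = 136 mas = 0.136″ → d = 1/p = 7.353 pc
5 log₁₀(d/10 pc) = 5 log₁₀(7.353) − 5 = -0.668
M = m − 5 log₁₀(d/10) = 3.1 + 0.668 = 3.768

M ≈ 3.77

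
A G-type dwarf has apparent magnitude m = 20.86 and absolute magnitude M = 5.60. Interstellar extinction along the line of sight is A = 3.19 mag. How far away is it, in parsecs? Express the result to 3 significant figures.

d ≈ 2590 pc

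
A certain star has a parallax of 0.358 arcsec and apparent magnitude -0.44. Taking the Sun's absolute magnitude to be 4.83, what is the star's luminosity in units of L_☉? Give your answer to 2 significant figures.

d = 1/p = 1/0.358″ = 2.793 pc
M = m − 5 log₁₀ d + 5 = -0.44 − 5·0.4461 + 5 = 2.329
M − M_☉ = 2.329 − 4.83 = -2.501
L/L_☉ = 10^(−0.4 × -2.501) = 10.01

L/L_☉ ≈ 10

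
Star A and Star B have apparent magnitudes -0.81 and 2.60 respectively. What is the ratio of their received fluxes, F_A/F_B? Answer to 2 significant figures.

F_A/F_B ≈ 23

Magnitude difference = -3.41
Flux ratio = 10^(−0.4 Δm) = 10^(−0.4 × -3.41) = 10^1.364 = 23.12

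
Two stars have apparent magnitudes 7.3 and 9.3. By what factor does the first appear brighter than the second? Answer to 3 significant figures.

6.31

Magnitude difference = -2.0
Flux ratio = 10^(−0.4 Δm) = 10^(−0.4 × -2.0) = 10^0.800 = 6.310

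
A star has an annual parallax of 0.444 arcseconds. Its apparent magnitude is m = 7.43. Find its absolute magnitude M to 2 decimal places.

M ≈ 10.67

d = 1/p = 1/0.444″ = 2.252 pc
5 log₁₀(d/10 pc) = 5 log₁₀(2.252) − 5 = -3.237
M = m − 5 log₁₀(d/10) = 7.43 + 3.237 = 10.667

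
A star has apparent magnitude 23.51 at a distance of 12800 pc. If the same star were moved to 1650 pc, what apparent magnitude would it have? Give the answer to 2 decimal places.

m ≈ 19.06

Flux ∝ 1/d², so Δm = 5 log₁₀(d₂/d₁) = 5 log₁₀(1650/12800) = -4.449
m₂ = m₁ + Δm = 23.51 + (-4.449) = 19.061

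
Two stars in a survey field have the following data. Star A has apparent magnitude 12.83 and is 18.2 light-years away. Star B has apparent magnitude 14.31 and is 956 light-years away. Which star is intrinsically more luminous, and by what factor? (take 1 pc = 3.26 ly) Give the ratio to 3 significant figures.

Star A: d = 18.2 ly / 3.26 = 5.583 pc
Star A: M = m − 5 log₁₀ d + 5 = 12.83 − 5·0.7469 + 5 = 14.096
Star B: d = 956 ly / 3.26 = 293.3 pc
Star B: M = m − 5 log₁₀ d + 5 = 14.31 − 5·2.4672 + 5 = 6.974
ΔM = M_A − M_B = 14.096 − (6.974) = 7.122; smaller M is more luminous → Star B.
L ratio = 10^(0.4 |ΔM|) = 10^2.849 = 705.9

Star B is more luminous, by a factor of 706.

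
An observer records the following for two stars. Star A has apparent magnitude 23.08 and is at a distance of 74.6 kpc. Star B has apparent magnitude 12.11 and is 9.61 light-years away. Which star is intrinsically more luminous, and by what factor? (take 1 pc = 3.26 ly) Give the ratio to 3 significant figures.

Star A: d = 74.6 kpc = 74600 pc
Star A: M = m − 5 log₁₀ d + 5 = 23.08 − 5·4.8727 + 5 = 3.716
Star B: d = 9.61 ly / 3.26 = 2.948 pc
Star B: M = m − 5 log₁₀ d + 5 = 12.11 − 5·0.4695 + 5 = 14.762
ΔM = M_A − M_B = 3.716 − (14.762) = -11.046; smaller M is more luminous → Star A.
L ratio = 10^(0.4 |ΔM|) = 10^4.418 = 26210

Star A is more luminous, by a factor of 26200.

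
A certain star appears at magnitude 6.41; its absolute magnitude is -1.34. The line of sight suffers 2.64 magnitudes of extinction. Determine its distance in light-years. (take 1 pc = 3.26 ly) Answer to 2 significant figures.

d ≈ 340 ly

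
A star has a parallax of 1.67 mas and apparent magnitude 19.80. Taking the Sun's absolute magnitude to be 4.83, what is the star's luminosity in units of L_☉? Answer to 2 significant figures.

d = 1/p = 1000/1.67 mas = 598.8 pc
M = m − 5 log₁₀ d + 5 = 19.80 − 5·2.7773 + 5 = 10.914
M − M_☉ = 10.914 − 4.83 = 6.084
L/L_☉ = 10^(−0.4 × 6.084) = 3.686×10^-3

L/L_☉ ≈ 3.7×10^-3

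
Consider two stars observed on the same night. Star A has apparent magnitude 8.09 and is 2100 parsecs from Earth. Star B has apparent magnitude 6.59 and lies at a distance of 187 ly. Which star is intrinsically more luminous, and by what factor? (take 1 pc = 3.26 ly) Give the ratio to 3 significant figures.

Star A is more luminous, by a factor of 337.

Star A: M = m − 5 log₁₀ d + 5 = 8.09 − 5·3.3222 + 5 = -3.521
Star B: d = 187 ly / 3.26 = 57.36 pc
Star B: M = m − 5 log₁₀ d + 5 = 6.59 − 5·1.7586 + 5 = 2.797
ΔM = M_A − M_B = -3.521 − (2.797) = -6.318; smaller M is more luminous → Star A.
L ratio = 10^(0.4 |ΔM|) = 10^2.527 = 336.7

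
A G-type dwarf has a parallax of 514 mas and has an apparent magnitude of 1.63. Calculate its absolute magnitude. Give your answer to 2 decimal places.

p = 514 mas = 0.514″ → d = 1/p = 1.946 pc
5 log₁₀(d/10 pc) = 5 log₁₀(1.946) − 5 = -3.555
M = m − 5 log₁₀(d/10) = 1.63 + 3.555 = 5.185

M ≈ 5.18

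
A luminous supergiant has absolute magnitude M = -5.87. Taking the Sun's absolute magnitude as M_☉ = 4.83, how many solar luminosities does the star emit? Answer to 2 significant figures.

M − M_☉ = -5.87 − 4.83 = -10.700
L/L_☉ = 10^(−0.4 (M − M_☉)) = 10^4.280 = 19050

L/L_☉ ≈ 19000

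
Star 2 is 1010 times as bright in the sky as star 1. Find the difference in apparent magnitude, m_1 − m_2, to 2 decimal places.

Pogson: Δm = −2.5 log₁₀(ratio) = −2.5 log₁₀(1010) = −2.5 × 3.0043 = -7.511
Star 2 is brighter so has the smaller magnitude: m_1 − m_2 is positive.

m_1 − m_2 ≈ 7.51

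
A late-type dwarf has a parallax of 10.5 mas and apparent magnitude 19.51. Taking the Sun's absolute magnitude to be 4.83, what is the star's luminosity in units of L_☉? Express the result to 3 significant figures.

L/L_☉ ≈ 1.22×10^-4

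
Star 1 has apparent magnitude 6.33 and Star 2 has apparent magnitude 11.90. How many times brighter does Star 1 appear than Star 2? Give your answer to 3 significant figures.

169

Magnitude difference = -5.57
Flux ratio = 10^(−0.4 Δm) = 10^(−0.4 × -5.57) = 10^2.228 = 169.0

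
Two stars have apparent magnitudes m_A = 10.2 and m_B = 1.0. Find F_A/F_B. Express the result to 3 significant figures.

F_A/F_B ≈ 2.09×10^-4

Magnitude difference = 9.2
Flux ratio = 10^(−0.4 Δm) = 10^(−0.4 × 9.2) = 10^-3.680 = 2.089×10^-4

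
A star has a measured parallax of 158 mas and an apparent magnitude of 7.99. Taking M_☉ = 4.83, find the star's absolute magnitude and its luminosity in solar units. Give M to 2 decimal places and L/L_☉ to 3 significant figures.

d = 1/p = 1000/158 mas = 6.329 pc
M = m − 5 log₁₀ d + 5 = 7.99 − 5·0.8013 + 5 = 8.983
M − M_☉ = 8.983 − 4.83 = 4.153
L/L_☉ = 10^(−0.4 × 4.153) = 0.02181

M ≈ 8.98; L/L_☉ ≈ 0.0218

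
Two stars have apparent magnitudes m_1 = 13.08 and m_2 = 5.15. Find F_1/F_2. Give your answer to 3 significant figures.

F_1/F_2 ≈ 6.73×10^-4

Magnitude difference = 7.93
Flux ratio = 10^(−0.4 Δm) = 10^(−0.4 × 7.93) = 10^-3.172 = 6.730×10^-4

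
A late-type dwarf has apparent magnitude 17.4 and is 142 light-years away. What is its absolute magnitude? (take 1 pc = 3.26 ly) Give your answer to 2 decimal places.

d = 142 ly / 3.26 = 43.56 pc
5 log₁₀(d/10 pc) = 5 log₁₀(43.56) − 5 = 3.195
M = m − 5 log₁₀(d/10) = 17.4 − 3.195 = 14.205

M ≈ 14.20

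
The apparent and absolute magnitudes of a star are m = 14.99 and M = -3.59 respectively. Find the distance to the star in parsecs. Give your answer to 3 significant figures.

d ≈ 52000 pc

Distance modulus: m − M = 14.99 − (-3.59) = 18.580
m − M = 5 log₁₀ d − 5
log₁₀ d = (m − M)/5 + 1 = 4.7160
d = 10^4.7160 = 52000 pc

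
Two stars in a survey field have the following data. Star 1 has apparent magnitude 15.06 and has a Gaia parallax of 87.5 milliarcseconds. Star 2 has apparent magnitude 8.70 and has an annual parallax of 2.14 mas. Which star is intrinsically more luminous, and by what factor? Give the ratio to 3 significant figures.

Star 2 is more luminous, by a factor of 585000.

Star 1: p = 87.5 mas = 0.0875″ → d = 1/p = 11.43 pc
Star 1: M = m − 5 log₁₀ d + 5 = 15.06 − 5·1.0580 + 5 = 14.770
Star 2: p = 2.14 mas = 2.14×10^-3″ → d = 1/p = 467.3 pc
Star 2: M = m − 5 log₁₀ d + 5 = 8.70 − 5·2.6696 + 5 = 0.352
ΔM = M_1 − M_2 = 14.770 − (0.352) = 14.418; smaller M is more luminous → Star 2.
L ratio = 10^(0.4 |ΔM|) = 10^5.767 = 585000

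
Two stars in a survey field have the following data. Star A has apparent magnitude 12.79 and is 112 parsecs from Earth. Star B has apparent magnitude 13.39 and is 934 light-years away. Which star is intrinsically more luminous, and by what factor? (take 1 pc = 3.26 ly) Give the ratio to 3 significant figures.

Star A: M = m − 5 log₁₀ d + 5 = 12.79 − 5·2.0492 + 5 = 7.544
Star B: d = 934 ly / 3.26 = 286.5 pc
Star B: M = m − 5 log₁₀ d + 5 = 13.39 − 5·2.4571 + 5 = 6.104
ΔM = M_A − M_B = 7.544 − (6.104) = 1.440; smaller M is more luminous → Star B.
L ratio = 10^(0.4 |ΔM|) = 10^0.576 = 3.765

Star B is more luminous, by a factor of 3.77.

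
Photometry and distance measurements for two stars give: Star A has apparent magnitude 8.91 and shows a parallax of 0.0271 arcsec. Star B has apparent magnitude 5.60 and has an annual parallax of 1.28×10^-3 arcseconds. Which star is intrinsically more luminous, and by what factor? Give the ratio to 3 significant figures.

Star A: d = 1/p = 1/0.0271″ = 36.90 pc
Star A: M = m − 5 log₁₀ d + 5 = 8.91 − 5·1.5670 + 5 = 6.075
Star B: d = 1/p = 1/1.28×10^-3″ = 781.2 pc
Star B: M = m − 5 log₁₀ d + 5 = 5.60 − 5·2.8928 + 5 = -3.864
ΔM = M_A − M_B = 6.075 − (-3.864) = 9.939; smaller M is more luminous → Star B.
L ratio = 10^(0.4 |ΔM|) = 10^3.976 = 9452

Star B is more luminous, by a factor of 9450.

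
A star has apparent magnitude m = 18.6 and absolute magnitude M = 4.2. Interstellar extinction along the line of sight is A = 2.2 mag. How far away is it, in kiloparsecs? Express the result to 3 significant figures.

d ≈ 2.75 kpc

m − M = 5 log₁₀(d/10 pc) + A  ⇒  18.6 − (4.2) − 2.2 = 5 log₁₀(d/10)
12.200 = 5 log₁₀(d/10)
log₁₀ d = (m − M − A)/5 + 1 = 3.4400
d = 10^3.4400 = 2754 pc
= 2.754 kpc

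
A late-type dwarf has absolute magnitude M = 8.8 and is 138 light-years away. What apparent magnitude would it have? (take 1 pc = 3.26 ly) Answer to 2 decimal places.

m ≈ 11.93

d = 138 ly / 3.26 = 42.33 pc
m = M + 5 log₁₀ d − 5 = 8.8 + 5·1.6267 − 5 = 11.933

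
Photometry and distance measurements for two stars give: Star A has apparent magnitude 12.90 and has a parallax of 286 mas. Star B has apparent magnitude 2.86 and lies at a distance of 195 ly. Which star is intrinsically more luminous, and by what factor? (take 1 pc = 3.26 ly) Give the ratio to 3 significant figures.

Star B is more luminous, by a factor of 3.04×10^6.

Star A: p = 286 mas = 0.286″ → d = 1/p = 3.497 pc
Star A: M = m − 5 log₁₀ d + 5 = 12.90 − 5·0.5436 + 5 = 15.182
Star B: d = 195 ly / 3.26 = 59.82 pc
Star B: M = m − 5 log₁₀ d + 5 = 2.86 − 5·1.7768 + 5 = -1.024
ΔM = M_A − M_B = 15.182 − (-1.024) = 16.206; smaller M is more luminous → Star B.
L ratio = 10^(0.4 |ΔM|) = 10^6.482 = 3.036×10^6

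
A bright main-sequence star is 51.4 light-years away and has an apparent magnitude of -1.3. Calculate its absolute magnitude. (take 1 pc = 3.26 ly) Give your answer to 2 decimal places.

d = 51.4 ly / 3.26 = 15.77 pc
5 log₁₀(d/10 pc) = 5 log₁₀(15.77) − 5 = 0.989
M = m − 5 log₁₀(d/10) = -1.3 − 0.989 = -2.289

M ≈ -2.29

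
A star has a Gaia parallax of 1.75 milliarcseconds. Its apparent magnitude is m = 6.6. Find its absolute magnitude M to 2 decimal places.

M ≈ -2.18

p = 1.75 mas = 1.75×10^-3″ → d = 1/p = 571.4 pc
5 log₁₀(d/10 pc) = 5 log₁₀(571.4) − 5 = 8.785
M = m − 5 log₁₀(d/10) = 6.6 − 8.785 = -2.185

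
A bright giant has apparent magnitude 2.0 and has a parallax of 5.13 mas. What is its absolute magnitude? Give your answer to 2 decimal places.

p = 5.13 mas = 5.13×10^-3″ → d = 1/p = 194.9 pc
5 log₁₀(d/10 pc) = 5 log₁₀(194.9) − 5 = 6.449
M = m − 5 log₁₀(d/10) = 2.0 − 6.449 = -4.449

M ≈ -4.45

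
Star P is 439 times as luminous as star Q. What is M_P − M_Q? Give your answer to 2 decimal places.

M_P − M_Q ≈ -6.61

Pogson: ΔM = −2.5 log₁₀(ratio) = −2.5 log₁₀(439) = −2.5 × 2.6425 = -6.606
Star P is brighter, so it has the smaller magnitude: the difference is negative.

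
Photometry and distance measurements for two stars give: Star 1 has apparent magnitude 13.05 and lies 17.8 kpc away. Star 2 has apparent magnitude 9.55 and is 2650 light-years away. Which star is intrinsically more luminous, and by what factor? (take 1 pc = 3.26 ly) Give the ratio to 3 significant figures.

Star 1 is more luminous, by a factor of 19.1.

Star 1: d = 17.8 kpc = 17800 pc
Star 1: M = m − 5 log₁₀ d + 5 = 13.05 − 5·4.2504 + 5 = -3.202
Star 2: d = 2650 ly / 3.26 = 812.9 pc
Star 2: M = m − 5 log₁₀ d + 5 = 9.55 − 5·2.9100 + 5 = -0.000
ΔM = M_1 − M_2 = -3.202 − (-0.000) = -3.202; smaller M is more luminous → Star 1.
L ratio = 10^(0.4 |ΔM|) = 10^1.281 = 19.09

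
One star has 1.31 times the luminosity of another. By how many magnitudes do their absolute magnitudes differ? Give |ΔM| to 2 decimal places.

Pogson: ΔM = −2.5 log₁₀(ratio) = −2.5 log₁₀(1.31) = −2.5 × 0.1173 = -0.293

|ΔM| ≈ 0.29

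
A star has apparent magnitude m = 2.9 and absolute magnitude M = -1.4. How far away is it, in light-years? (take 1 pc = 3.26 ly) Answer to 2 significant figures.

d ≈ 240 ly

Distance modulus: m − M = 2.9 − (-1.4) = 4.300
m − M = 5 log₁₀ d − 5
log₁₀ d = (m − M)/5 + 1 = 1.8600
d = 10^1.8600 = 72.44 pc
= 236.2 ly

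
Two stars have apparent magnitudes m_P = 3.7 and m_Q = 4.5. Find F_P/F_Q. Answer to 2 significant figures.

F_P/F_Q ≈ 2.1

Magnitude difference = -0.8
Flux ratio = 10^(−0.4 Δm) = 10^(−0.4 × -0.8) = 10^0.320 = 2.089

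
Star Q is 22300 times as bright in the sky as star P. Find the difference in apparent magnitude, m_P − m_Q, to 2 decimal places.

Pogson: Δm = −2.5 log₁₀(ratio) = −2.5 log₁₀(22300) = −2.5 × 4.3483 = -10.871
Star Q is brighter so has the smaller magnitude: m_P − m_Q is positive.

m_P − m_Q ≈ 10.87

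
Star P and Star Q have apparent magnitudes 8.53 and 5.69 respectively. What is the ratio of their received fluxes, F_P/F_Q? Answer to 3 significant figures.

Δm = 8.53 − (5.69) = 2.84
Flux ratio = 10^(−0.4 Δm) = 10^(−0.4 × 2.84) = 10^-1.136 = 0.07311

F_P/F_Q ≈ 0.0731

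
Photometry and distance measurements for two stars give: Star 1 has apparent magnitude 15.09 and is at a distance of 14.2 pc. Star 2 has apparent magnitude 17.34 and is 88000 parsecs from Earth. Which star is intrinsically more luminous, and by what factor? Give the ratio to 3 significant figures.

Star 1: M = m − 5 log₁₀ d + 5 = 15.09 − 5·1.1523 + 5 = 14.329
Star 2: M = m − 5 log₁₀ d + 5 = 17.34 − 5·4.9445 + 5 = -2.382
ΔM = M_1 − M_2 = 14.329 − (-2.382) = 16.711; smaller M is more luminous → Star 2.
L ratio = 10^(0.4 |ΔM|) = 10^6.684 = 4.835×10^6

Star 2 is more luminous, by a factor of 4.83×10^6.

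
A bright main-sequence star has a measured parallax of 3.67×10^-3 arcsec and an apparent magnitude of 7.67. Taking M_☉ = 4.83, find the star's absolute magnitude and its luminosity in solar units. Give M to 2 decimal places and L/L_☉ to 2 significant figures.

M ≈ 0.49; L/L_☉ ≈ 54

d = 1/p = 1/3.67×10^-3″ = 272.5 pc
M = m − 5 log₁₀ d + 5 = 7.67 − 5·2.4353 + 5 = 0.493
M − M_☉ = 0.493 − 4.83 = -4.337
L/L_☉ = 10^(−0.4 × -4.337) = 54.28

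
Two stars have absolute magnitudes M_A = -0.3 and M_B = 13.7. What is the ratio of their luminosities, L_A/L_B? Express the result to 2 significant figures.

ΔM = M_A − M_B = -14.0
L_A/L_B = 10^(−0.4 ΔM) = 10^5.600 = 398100

L_A/L_B ≈ 400000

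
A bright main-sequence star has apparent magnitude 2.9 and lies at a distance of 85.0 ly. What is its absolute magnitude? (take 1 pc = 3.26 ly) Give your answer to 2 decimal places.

M ≈ 0.82

d = 85.0 ly / 3.26 = 26.07 pc
5 log₁₀(d/10 pc) = 5 log₁₀(26.07) − 5 = 2.081
M = m − 5 log₁₀(d/10) = 2.9 − 2.081 = 0.819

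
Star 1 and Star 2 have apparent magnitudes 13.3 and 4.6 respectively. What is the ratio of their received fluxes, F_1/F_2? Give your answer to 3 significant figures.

Δm = 13.3 − (4.6) = 8.7
Flux ratio = 10^(−0.4 Δm) = 10^(−0.4 × 8.7) = 10^-3.480 = 3.311×10^-4

F_1/F_2 ≈ 3.31×10^-4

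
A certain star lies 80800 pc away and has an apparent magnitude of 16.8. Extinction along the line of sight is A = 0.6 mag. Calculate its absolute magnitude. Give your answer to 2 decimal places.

M ≈ -3.34

5 log₁₀(d/10 pc) = 5 log₁₀(80800) − 5 = 19.537
M = m − 5 log₁₀(d/10) − A = 16.8 − 19.537 − 0.6 = -3.337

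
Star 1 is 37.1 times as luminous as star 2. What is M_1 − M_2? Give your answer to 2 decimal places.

M_1 − M_2 ≈ -3.92

Pogson: ΔM = −2.5 log₁₀(ratio) = −2.5 log₁₀(37.1) = −2.5 × 1.5694 = -3.923
Star 1 is brighter, so it has the smaller magnitude: the difference is negative.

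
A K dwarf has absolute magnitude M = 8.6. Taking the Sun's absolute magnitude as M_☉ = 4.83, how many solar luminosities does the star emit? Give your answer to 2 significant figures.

M − M_☉ = 8.6 − 4.83 = 3.770
L/L_☉ = 10^(−0.4 (M − M_☉)) = 10^-1.508 = 0.03105

L/L_☉ ≈ 0.031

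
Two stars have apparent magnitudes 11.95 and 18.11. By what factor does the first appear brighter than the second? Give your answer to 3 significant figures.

291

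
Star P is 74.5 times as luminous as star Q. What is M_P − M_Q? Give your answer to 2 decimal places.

M_P − M_Q ≈ -4.68

Pogson: ΔM = −2.5 log₁₀(ratio) = −2.5 log₁₀(74.5) = −2.5 × 1.8722 = -4.680
Star P is brighter, so it has the smaller magnitude: the difference is negative.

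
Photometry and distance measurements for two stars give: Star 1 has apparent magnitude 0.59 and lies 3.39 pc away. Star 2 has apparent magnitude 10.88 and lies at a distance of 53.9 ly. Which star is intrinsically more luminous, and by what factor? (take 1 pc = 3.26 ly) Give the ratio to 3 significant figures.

Star 1: M = m − 5 log₁₀ d + 5 = 0.59 − 5·0.5302 + 5 = 2.939
Star 2: d = 53.9 ly / 3.26 = 16.53 pc
Star 2: M = m − 5 log₁₀ d + 5 = 10.88 − 5·1.2184 + 5 = 9.788
ΔM = M_1 − M_2 = 2.939 − (9.788) = -6.849; smaller M is more luminous → Star 1.
L ratio = 10^(0.4 |ΔM|) = 10^2.740 = 549.1

Star 1 is more luminous, by a factor of 549.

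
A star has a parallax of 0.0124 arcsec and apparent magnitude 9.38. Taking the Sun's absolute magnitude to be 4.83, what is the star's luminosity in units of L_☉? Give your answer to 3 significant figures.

L/L_☉ ≈ 0.984

d = 1/p = 1/0.0124″ = 80.65 pc
M = m − 5 log₁₀ d + 5 = 9.38 − 5·1.9066 + 5 = 4.847
M − M_☉ = 4.847 − 4.83 = 0.017
L/L_☉ = 10^(−0.4 × 0.017) = 0.9844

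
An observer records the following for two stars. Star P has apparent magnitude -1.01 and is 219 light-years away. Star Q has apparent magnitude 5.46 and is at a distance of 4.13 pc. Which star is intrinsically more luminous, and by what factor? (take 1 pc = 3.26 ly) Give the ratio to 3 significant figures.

Star P: d = 219 ly / 3.26 = 67.18 pc
Star P: M = m − 5 log₁₀ d + 5 = -1.01 − 5·1.8272 + 5 = -5.146
Star Q: M = m − 5 log₁₀ d + 5 = 5.46 − 5·0.6160 + 5 = 7.380
ΔM = M_P − M_Q = -5.146 − (7.380) = -12.526; smaller M is more luminous → Star P.
L ratio = 10^(0.4 |ΔM|) = 10^5.011 = 102500

Star P is more luminous, by a factor of 102000.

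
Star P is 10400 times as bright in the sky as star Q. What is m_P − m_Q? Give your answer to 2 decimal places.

m_P − m_Q ≈ -10.04

Pogson: Δm = −2.5 log₁₀(ratio) = −2.5 log₁₀(10400) = −2.5 × 4.0170 = -10.043
Star P is brighter, so it has the smaller magnitude: the difference is negative.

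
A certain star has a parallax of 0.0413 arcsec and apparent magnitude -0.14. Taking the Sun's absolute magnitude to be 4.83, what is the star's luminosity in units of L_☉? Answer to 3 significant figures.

d = 1/p = 1/0.0413″ = 24.21 pc
M = m − 5 log₁₀ d + 5 = -0.14 − 5·1.3840 + 5 = -2.060
M − M_☉ = -2.060 − 4.83 = -6.890
L/L_☉ = 10^(−0.4 × -6.890) = 570.3

L/L_☉ ≈ 570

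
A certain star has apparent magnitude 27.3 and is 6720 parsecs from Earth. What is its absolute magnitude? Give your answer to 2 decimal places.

5 log₁₀(d/10 pc) = 5 log₁₀(6720) − 5 = 14.137
M = m − 5 log₁₀(d/10) = 27.3 − 14.137 = 13.163

M ≈ 13.16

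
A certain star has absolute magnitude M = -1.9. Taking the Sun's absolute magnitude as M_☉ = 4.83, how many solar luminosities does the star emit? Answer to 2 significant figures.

L/L_☉ ≈ 490

M − M_☉ = -1.9 − 4.83 = -6.730
L/L_☉ = 10^(−0.4 (M − M_☉)) = 10^2.692 = 492.0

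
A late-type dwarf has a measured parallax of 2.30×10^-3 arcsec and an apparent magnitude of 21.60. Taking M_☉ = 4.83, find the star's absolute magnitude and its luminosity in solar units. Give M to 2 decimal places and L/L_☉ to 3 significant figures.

M ≈ 13.41; L/L_☉ ≈ 3.70×10^-4

d = 1/p = 1/2.30×10^-3″ = 434.8 pc
M = m − 5 log₁₀ d + 5 = 21.60 − 5·2.6383 + 5 = 13.409
M − M_☉ = 13.409 − 4.83 = 8.579
L/L_☉ = 10^(−0.4 × 8.579) = 3.703×10^-4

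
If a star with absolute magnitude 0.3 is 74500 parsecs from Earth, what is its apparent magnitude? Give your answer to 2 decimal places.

m ≈ 19.66

m = M + 5 log₁₀ d − 5 = 0.3 + 5·4.8722 − 5 = 19.661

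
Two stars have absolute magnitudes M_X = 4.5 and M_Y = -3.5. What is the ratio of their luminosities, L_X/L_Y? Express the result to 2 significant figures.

ΔM = M_X − M_Y = 8.0
L_X/L_Y = 10^(−0.4 ΔM) = 10^-3.200 = 6.310×10^-4

L_X/L_Y ≈ 6.3×10^-4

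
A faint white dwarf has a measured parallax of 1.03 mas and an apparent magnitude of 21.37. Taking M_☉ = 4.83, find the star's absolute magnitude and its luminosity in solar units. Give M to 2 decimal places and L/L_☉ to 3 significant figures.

M ≈ 11.43; L/L_☉ ≈ 2.28×10^-3

d = 1/p = 1000/1.03 mas = 970.9 pc
M = m − 5 log₁₀ d + 5 = 21.37 − 5·2.9872 + 5 = 11.434
M − M_☉ = 11.434 − 4.83 = 6.604
L/L_☉ = 10^(−0.4 × 6.604) = 2.282×10^-3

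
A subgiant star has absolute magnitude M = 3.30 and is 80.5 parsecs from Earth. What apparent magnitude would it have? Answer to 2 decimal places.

m = M + 5 log₁₀ d − 5 = 3.30 + 5·1.9058 − 5 = 7.829

m ≈ 7.83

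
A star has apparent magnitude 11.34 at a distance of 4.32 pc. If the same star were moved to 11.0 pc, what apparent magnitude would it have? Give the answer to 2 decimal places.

Flux ∝ 1/d², so Δm = 5 log₁₀(d₂/d₁) = 5 log₁₀(11.0/4.32) = 2.030
m₂ = m₁ + Δm = 11.34 + (2.030) = 13.370

m ≈ 13.37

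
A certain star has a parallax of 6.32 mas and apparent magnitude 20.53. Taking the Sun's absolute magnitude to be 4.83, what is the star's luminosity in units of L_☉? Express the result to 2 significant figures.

d = 1/p = 1000/6.32 mas = 158.2 pc
M = m − 5 log₁₀ d + 5 = 20.53 − 5·2.1993 + 5 = 14.534
M − M_☉ = 14.534 − 4.83 = 9.704
L/L_☉ = 10^(−0.4 × 9.704) = 1.314×10^-4

L/L_☉ ≈ 1.3×10^-4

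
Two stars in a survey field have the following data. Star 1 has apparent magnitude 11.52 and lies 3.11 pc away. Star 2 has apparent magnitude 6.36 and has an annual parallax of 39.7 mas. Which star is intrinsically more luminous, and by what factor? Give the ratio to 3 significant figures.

Star 2 is more luminous, by a factor of 7600.

Star 1: M = m − 5 log₁₀ d + 5 = 11.52 − 5·0.4928 + 5 = 14.056
Star 2: p = 39.7 mas = 0.0397″ → d = 1/p = 25.19 pc
Star 2: M = m − 5 log₁₀ d + 5 = 6.36 − 5·1.4012 + 5 = 4.354
ΔM = M_1 − M_2 = 14.056 − (4.354) = 9.702; smaller M is more luminous → Star 2.
L ratio = 10^(0.4 |ΔM|) = 10^3.881 = 7601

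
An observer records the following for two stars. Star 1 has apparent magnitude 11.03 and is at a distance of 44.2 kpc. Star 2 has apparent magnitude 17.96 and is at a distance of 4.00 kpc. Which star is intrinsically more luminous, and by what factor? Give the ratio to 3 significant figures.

Star 1 is more luminous, by a factor of 72200.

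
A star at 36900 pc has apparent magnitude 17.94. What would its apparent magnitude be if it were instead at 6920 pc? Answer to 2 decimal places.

m ≈ 14.31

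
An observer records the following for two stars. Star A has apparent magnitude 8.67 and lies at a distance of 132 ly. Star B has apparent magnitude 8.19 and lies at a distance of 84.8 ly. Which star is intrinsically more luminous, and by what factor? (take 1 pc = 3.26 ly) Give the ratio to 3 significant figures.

Star A: d = 132 ly / 3.26 = 40.49 pc
Star A: M = m − 5 log₁₀ d + 5 = 8.67 − 5·1.6074 + 5 = 5.633
Star B: d = 84.8 ly / 3.26 = 26.01 pc
Star B: M = m − 5 log₁₀ d + 5 = 8.19 − 5·1.4152 + 5 = 6.114
ΔM = M_A − M_B = 5.633 − (6.114) = -0.481; smaller M is more luminous → Star A.
L ratio = 10^(0.4 |ΔM|) = 10^0.192 = 1.557

Star A is more luminous, by a factor of 1.56.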